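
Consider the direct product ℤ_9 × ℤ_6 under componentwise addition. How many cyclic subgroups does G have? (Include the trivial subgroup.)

Each element a generates a cyclic subgroup ⟨a⟩; distinct elements may generate the same one (a cyclic group of order d has φ(d) generators).
Cyclic subgroups by order — order 1: 1; order 2: 1; order 3: 4; order 6: 4; order 9: 3; order 18: 3.
Total: 16.

16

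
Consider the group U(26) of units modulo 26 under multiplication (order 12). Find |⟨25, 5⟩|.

|⟨25⟩| = 2 and |⟨5⟩| = 4, so |H| is a multiple of lcm(2, 4) = 4 and divides |G| = 12.
Closing under the operation: H = {1, 5, 21, 25}, so |H| = 4.

4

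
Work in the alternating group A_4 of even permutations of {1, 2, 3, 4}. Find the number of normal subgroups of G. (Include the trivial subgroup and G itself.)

3

G has 10 subgroups. Checking conjugation-invariance by order — order 1: 1/1 normal; order 2: 0/3 normal; order 3: 0/4 normal; order 4: 1/1 normal; order 12: 1/1 normal.
Total normal subgroups: 3.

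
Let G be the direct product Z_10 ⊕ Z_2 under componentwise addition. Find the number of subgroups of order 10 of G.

|G| = 20 and 10 | 20, so subgroups of order 10 are possible by Lagrange.
The subgroups of order 10 are: {(0,0), (0,1), (2,0), (2,1), (4,0), (4,1), (6,0), (6,1), (8,0), (8,1)}; {(0,0), (1,0), (2,0), (3,0), (4,0), (5,0), (6,0), (7,0), (8,0), (9,0)}; {(0,0), (1,1), (2,0), (3,1), (4,0), (5,1), (6,0), (7,1), (8,0), (9,1)}.
So G has 3 subgroups of order 10.

3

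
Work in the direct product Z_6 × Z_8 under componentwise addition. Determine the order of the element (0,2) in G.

The order of (0,2) in Z_6 × Z_8 is lcm(ord(0) in Z_6, ord(2) in Z_8).
ord(0) = 1 and ord(2) = 4, so |⟨(0,2)⟩| = lcm(1, 4) = 4.

4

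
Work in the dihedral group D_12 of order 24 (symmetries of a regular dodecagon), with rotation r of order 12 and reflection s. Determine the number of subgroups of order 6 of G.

|G| = 24 and 6 | 24, so subgroups of order 6 are possible by Lagrange.
The subgroups of order 6 are: {e, r^2, r^4, r^6, r^8, r^10}; {e, r^4, r^8, r^2s, r^6s, r^10s}; {e, r^4, r^8, r^3s, r^7s, r^11s}; {e, r^4, r^8, s, r^4s, r^8s}; … (5 in all).
So G has 5 subgroups of order 6.

5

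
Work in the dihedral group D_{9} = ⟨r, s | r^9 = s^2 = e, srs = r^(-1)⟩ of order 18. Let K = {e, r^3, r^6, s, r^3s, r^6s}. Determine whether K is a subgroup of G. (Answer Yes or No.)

|K| = 6 divides |G| = 18, consistent with Lagrange.
K contains the identity, every element's inverse is in K, and K is closed under ·: it is a subgroup.

Yes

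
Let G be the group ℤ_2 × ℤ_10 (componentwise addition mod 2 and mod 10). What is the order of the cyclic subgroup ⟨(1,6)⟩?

The order of (1,6) in Z_2 × Z_10 is lcm(ord(1) in Z_2, ord(6) in Z_10).
ord(1) = 2 and ord(6) = 5, so |⟨(1,6)⟩| = lcm(2, 5) = 10.

10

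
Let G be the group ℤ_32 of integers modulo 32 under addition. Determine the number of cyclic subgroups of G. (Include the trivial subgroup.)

A cyclic subgroup of order d is generated by each of its φ(d) elements of order d, so the cyclic subgroups of order d number (#elements of order d)/φ(d).
Cyclic subgroups by order — order 1: 1; order 2: 1; order 4: 1; order 8: 1; order 16: 1; order 32: 1.
Total: 6.

6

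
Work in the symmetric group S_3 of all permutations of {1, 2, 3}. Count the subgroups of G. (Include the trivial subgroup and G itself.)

6

|G| = 6, so by Lagrange every subgroup order divides 6. Divisors: 1, 2, 3, 6.
Subgroups by order — order 1: 1; order 2: 3; order 3: 1; order 6: 1.
Total: 1 + 3 + 1 + 1 = 6.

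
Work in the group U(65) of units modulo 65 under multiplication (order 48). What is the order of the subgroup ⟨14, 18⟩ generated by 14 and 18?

8

|⟨14⟩| = 2 and |⟨18⟩| = 4, so |H| is a multiple of lcm(2, 4) = 4 and divides |G| = 48.
Closing under the operation: H = {1, 8, 14, 18, 47, 51, 57, 64}, so |H| = 8.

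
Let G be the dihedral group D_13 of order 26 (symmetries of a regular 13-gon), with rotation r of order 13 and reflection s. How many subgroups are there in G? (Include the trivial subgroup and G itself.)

16

|G| = 26, so by Lagrange every subgroup order divides 26. Divisors: 1, 2, 13, 26.
Subgroups by order — order 1: 1; order 2: 13; order 13: 1; order 26: 1.
Total: 1 + 13 + 1 + 1 = 16.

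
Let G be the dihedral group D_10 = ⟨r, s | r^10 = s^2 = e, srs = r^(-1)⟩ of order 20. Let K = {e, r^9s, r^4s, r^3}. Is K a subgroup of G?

r^3 ∈ K but its inverse r^7 ∉ K, so K is not a subgroup.

No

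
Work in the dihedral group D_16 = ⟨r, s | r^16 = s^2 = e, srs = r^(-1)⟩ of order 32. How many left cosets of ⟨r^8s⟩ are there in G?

16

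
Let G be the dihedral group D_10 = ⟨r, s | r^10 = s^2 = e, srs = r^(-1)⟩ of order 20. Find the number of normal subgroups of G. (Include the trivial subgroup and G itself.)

7

G has 22 subgroups. Checking conjugation-invariance by order — order 1: 1/1 normal; order 2: 1/11 normal; order 4: 0/5 normal; order 5: 1/1 normal; order 10: 3/3 normal; order 20: 1/1 normal.
Total normal subgroups: 7.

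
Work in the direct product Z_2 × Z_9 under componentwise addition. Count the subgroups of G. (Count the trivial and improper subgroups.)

6

|G| = 18, so by Lagrange every subgroup order divides 18. Divisors: 1, 2, 3, 6, 9, 18.
Subgroups by order — order 1: 1; order 2: 1; order 3: 1; order 6: 1; order 9: 1; order 18: 1.
Total: 1 + 1 + 1 + 1 + 1 + 1 = 6.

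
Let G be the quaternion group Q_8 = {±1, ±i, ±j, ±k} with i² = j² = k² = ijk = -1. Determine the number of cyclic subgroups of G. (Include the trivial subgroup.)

5

Group the elements of G by the cyclic subgroup they generate; each cyclic subgroup of order d accounts for φ(d) elements.
Cyclic subgroups by order — order 1: 1; order 2: 1; order 4: 3.
Total: 5.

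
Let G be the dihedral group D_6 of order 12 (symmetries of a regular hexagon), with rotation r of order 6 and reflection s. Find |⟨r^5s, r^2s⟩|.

4

|⟨r^5s⟩| = 2 and |⟨r^2s⟩| = 2, so |H| is a multiple of lcm(2, 2) = 2 and divides |G| = 12.
Closing under the operation: H = {e, r^3, r^2s, r^5s}, so |H| = 4.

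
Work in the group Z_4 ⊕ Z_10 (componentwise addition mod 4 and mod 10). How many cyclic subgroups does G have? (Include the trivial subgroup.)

Each element a generates a cyclic subgroup ⟨a⟩; distinct elements may generate the same one (a cyclic group of order d has φ(d) generators).
Cyclic subgroups by order — order 1: 1; order 2: 3; order 4: 2; order 5: 1; order 10: 3; order 20: 2.
Total: 12.

12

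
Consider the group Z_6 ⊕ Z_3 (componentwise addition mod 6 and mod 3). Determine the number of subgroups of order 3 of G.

4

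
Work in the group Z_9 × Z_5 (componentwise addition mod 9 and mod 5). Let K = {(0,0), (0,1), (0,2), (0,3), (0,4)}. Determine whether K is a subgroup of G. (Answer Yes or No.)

|K| = 5 divides |G| = 45, consistent with Lagrange.
K contains the identity, every element's inverse is in K, and K is closed under +: it is a subgroup.
In fact K = ⟨(0,1)⟩.

Yes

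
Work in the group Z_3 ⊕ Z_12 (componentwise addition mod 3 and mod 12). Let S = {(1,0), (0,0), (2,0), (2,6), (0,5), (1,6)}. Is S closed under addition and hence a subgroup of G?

No

(0,5) ∈ S but its inverse (0,7) ∉ S, so S is not a subgroup.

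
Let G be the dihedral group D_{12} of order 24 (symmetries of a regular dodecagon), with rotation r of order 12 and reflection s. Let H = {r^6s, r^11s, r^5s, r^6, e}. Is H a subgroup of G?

No

|H| = 5 does not divide |G| = 24, so by Lagrange H is not a subgroup.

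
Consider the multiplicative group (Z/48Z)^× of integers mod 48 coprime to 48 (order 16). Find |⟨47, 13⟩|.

8

|⟨47⟩| = 2 and |⟨13⟩| = 4, so |H| is a multiple of lcm(2, 4) = 4 and divides |G| = 16.
Closing under the operation: H = {1, 11, 13, 23, 25, 35, 37, 47}, so |H| = 8.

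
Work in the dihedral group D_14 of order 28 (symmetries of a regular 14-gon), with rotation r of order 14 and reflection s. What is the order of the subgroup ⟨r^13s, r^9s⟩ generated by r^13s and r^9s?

14

|⟨r^13s⟩| = 2 and |⟨r^9s⟩| = 2, so |H| is a multiple of lcm(2, 2) = 2 and divides |G| = 28.
Closing under the operation: H = {e, r^2, r^4, r^6, r^8, r^10, r^12, rs, r^3s, r^5s, r^7s, r^9s, r^11s, r^13s}, so |H| = 14.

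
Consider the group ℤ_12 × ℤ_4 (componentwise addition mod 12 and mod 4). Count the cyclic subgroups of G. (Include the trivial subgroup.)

20

A cyclic subgroup of order d is generated by each of its φ(d) elements of order d, so the cyclic subgroups of order d number (#elements of order d)/φ(d).
Cyclic subgroups by order — order 1: 1; order 2: 3; order 3: 1; order 4: 6; order 6: 3; order 12: 6.
Total: 20.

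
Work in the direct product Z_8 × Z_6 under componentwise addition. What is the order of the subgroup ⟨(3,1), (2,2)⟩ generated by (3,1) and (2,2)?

24

|⟨(3,1)⟩| = 24 and |⟨(2,2)⟩| = 12, so |H| is a multiple of lcm(24, 12) = 24 and divides |G| = 48.
Closing under the operation: H = {(0,0), (0,2), (0,4), (1,1), (1,3), (1,5), (2,0), (2,2), (2,4), (3,1), (3,3), (3,5), (4,0), (4,2), (4,4), (5,1), (5,3), (5,5), (6,0), (6,2), (6,4), (7,1), (7,3), (7,5)}, so |H| = 24.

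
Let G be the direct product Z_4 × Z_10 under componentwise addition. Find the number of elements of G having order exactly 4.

An element (a,b) has order lcm(ord(a), ord(b)); count pairs with lcm equal to 4.
Enumerating gives 4 such elements.

4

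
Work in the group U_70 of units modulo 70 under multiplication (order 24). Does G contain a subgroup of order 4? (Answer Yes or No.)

Yes

4 | 24. A subgroup of order 4 is {1, 13, 27, 29}.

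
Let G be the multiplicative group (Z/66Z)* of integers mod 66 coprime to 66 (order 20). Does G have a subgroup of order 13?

No

13 does not divide |G| = 20, so by Lagrange no subgroup of order 13 exists.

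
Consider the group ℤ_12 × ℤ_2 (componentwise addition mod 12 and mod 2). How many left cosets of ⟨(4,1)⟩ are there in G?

|⟨(4,1)⟩| = 6 and |G| = 24.
By Lagrange, [G : H] = |G|/|H| = 24/6 = 4.

4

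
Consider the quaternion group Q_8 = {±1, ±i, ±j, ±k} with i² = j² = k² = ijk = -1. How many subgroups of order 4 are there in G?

|G| = 8 and 4 | 8, so subgroups of order 4 are possible by Lagrange.
The subgroups of order 4 are: {1, -1, i, -i}; {1, -1, j, -j}; {1, -1, k, -k}.
So G has 3 subgroups of order 4.

3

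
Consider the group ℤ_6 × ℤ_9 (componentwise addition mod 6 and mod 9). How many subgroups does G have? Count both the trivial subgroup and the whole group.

|G| = 54, so by Lagrange every subgroup order divides 54. Divisors: 1, 2, 3, 6, 9, 18, 27, 54.
Subgroups by order — order 1: 1; order 2: 1; order 3: 4; order 6: 4; order 9: 4; order 18: 4; order 27: 1; order 54: 1.
Total: 1 + 1 + 4 + 4 + 4 + 4 + 1 + 1 = 20.

20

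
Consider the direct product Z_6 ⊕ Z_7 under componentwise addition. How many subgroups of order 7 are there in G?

1

|G| = 42 and 7 | 42, so subgroups of order 7 are possible by Lagrange.
The subgroups of order 7 are: {(0,0), (0,1), (0,2), (0,3), (0,4), (0,5), (0,6)}.
So G has 1 subgroup of order 7.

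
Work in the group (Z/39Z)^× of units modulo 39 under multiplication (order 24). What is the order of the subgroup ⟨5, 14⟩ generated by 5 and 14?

|⟨5⟩| = 4 and |⟨14⟩| = 2, so |H| is a multiple of lcm(4, 2) = 4 and divides |G| = 24.
Closing under the operation: H = {1, 5, 8, 14, 25, 31, 34, 38}, so |H| = 8.

8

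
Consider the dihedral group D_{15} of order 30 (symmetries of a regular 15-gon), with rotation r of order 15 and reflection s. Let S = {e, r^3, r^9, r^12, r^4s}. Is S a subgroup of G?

r^9 ∈ S but its inverse r^6 ∉ S, so S is not a subgroup.

No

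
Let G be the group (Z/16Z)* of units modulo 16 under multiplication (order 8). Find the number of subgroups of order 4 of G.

|G| = 8 and 4 | 8, so subgroups of order 4 are possible by Lagrange.
The subgroups of order 4 are: {1, 3, 9, 11}; {1, 5, 9, 13}; {1, 7, 9, 15}.
So G has 3 subgroups of order 4.

3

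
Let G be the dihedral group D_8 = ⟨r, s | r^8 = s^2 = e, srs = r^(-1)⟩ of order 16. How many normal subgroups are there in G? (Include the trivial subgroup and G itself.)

G has 19 subgroups. Checking conjugation-invariance by order — order 1: 1/1 normal; order 2: 1/9 normal; order 4: 1/5 normal; order 8: 3/3 normal; order 16: 1/1 normal.
Total normal subgroups: 7.

7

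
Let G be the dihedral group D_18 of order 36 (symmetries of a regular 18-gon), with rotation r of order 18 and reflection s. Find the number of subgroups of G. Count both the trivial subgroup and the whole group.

45

|G| = 36, so by Lagrange every subgroup order divides 36. Divisors: 1, 2, 3, 4, 6, 9, 12, 18, 36.
Subgroups by order — order 1: 1; order 2: 19; order 3: 1; order 4: 9; order 6: 7; order 9: 1; order 12: 3; order 18: 3; order 36: 1.
Total: 1 + 19 + 1 + 9 + 7 + 1 + 3 + 3 + 1 = 45.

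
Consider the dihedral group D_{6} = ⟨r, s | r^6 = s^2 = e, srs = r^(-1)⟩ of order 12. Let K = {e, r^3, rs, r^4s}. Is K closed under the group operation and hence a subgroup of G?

Yes

|K| = 4 divides |G| = 12, consistent with Lagrange.
K contains the identity, every element's inverse is in K, and K is closed under ·: it is a subgroup.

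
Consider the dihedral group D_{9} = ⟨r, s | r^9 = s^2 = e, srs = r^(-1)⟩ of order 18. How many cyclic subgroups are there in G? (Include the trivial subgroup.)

12

A cyclic subgroup of order d is generated by each of its φ(d) elements of order d, so the cyclic subgroups of order d number (#elements of order d)/φ(d).
Cyclic subgroups by order — order 1: 1; order 2: 9; order 3: 1; order 9: 1.
Total: 12.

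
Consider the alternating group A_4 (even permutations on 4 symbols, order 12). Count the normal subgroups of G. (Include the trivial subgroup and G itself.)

3

G has 10 subgroups. Checking conjugation-invariance by order — order 1: 1/1 normal; order 2: 0/3 normal; order 3: 0/4 normal; order 4: 1/1 normal; order 12: 1/1 normal.
Total normal subgroups: 3.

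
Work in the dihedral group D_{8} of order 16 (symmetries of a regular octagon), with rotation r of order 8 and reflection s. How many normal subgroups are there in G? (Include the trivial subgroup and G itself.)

7

G has 19 subgroups. Checking conjugation-invariance by order — order 1: 1/1 normal; order 2: 1/9 normal; order 4: 1/5 normal; order 8: 3/3 normal; order 16: 1/1 normal.
Total normal subgroups: 7.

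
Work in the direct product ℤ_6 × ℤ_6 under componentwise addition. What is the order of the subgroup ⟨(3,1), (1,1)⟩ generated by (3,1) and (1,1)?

18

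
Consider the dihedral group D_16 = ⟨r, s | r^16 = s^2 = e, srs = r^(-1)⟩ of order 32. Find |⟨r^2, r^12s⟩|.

16

|⟨r^2⟩| = 8 and |⟨r^12s⟩| = 2, so |H| is a multiple of lcm(8, 2) = 8 and divides |G| = 32.
Closing under the operation: H = {e, r^2, r^4, r^6, r^8, r^10, r^12, r^14, s, r^2s, r^4s, r^6s, r^8s, r^10s, r^12s, r^14s}, so |H| = 16.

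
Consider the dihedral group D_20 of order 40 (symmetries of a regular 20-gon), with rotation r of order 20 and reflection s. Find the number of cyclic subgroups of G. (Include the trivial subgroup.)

26

Each element a generates a cyclic subgroup ⟨a⟩; distinct elements may generate the same one (a cyclic group of order d has φ(d) generators).
Cyclic subgroups by order — order 1: 1; order 2: 21; order 4: 1; order 5: 1; order 10: 1; order 20: 1.
Total: 26.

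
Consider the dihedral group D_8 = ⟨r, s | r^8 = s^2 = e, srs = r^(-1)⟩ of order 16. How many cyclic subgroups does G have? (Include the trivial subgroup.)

Group the elements of G by the cyclic subgroup they generate; each cyclic subgroup of order d accounts for φ(d) elements.
Cyclic subgroups by order — order 1: 1; order 2: 9; order 4: 1; order 8: 1.
Total: 12.

12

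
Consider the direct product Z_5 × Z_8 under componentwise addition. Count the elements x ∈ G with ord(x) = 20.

8

An element (a,b) has order lcm(ord(a), ord(b)); count pairs with lcm equal to 20.
Enumerating gives 8 such elements.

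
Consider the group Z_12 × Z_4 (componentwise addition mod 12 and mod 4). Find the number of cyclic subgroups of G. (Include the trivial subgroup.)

20

Each element a generates a cyclic subgroup ⟨a⟩; distinct elements may generate the same one (a cyclic group of order d has φ(d) generators).
Cyclic subgroups by order — order 1: 1; order 2: 3; order 3: 1; order 4: 6; order 6: 3; order 12: 6.
Total: 20.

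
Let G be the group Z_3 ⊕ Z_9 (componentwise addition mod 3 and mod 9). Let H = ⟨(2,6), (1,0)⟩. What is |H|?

9

|⟨(2,6)⟩| = 3 and |⟨(1,0)⟩| = 3, so |H| is a multiple of lcm(3, 3) = 3 and divides |G| = 27.
Closing under the operation: H = {(0,0), (0,3), (0,6), (1,0), (1,3), (1,6), (2,0), (2,3), (2,6)}, so |H| = 9.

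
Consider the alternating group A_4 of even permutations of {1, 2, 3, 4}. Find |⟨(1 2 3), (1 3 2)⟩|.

|⟨(1 2 3)⟩| = 3 and |⟨(1 3 2)⟩| = 3, so |H| is a multiple of lcm(3, 3) = 3 and divides |G| = 12.
Closing under the operation: H = {e, (1 2 3), (1 3 2)}, so |H| = 3.

3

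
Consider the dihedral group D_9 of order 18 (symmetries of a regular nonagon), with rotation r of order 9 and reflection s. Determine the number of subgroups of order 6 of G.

3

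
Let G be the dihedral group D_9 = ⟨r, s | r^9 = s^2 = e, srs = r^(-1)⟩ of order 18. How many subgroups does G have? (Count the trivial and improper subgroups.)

|G| = 18, so by Lagrange every subgroup order divides 18. Divisors: 1, 2, 3, 6, 9, 18.
Subgroups by order — order 1: 1; order 2: 9; order 3: 1; order 6: 3; order 9: 1; order 18: 1.
Total: 1 + 9 + 1 + 3 + 1 + 1 = 16.

16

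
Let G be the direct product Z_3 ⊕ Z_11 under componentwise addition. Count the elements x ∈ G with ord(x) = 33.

20

An element (a,b) has order lcm(ord(a), ord(b)); count pairs with lcm equal to 33.
Enumerating gives 20 such elements.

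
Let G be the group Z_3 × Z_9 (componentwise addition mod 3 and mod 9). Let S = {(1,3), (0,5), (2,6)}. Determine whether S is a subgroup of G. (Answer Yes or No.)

No

The identity (0,0) ∉ S, so S is not a subgroup.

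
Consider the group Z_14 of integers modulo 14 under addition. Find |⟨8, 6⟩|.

7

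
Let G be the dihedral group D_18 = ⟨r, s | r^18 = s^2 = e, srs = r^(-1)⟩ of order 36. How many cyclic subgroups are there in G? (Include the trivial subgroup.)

24

Each element a generates a cyclic subgroup ⟨a⟩; distinct elements may generate the same one (a cyclic group of order d has φ(d) generators).
Cyclic subgroups by order — order 1: 1; order 2: 19; order 3: 1; order 6: 1; order 9: 1; order 18: 1.
Total: 24.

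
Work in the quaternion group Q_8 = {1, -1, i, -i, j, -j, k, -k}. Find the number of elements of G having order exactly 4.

The elements of order 4 are: i, -i, j, -j, k, -k.
That's 6.

6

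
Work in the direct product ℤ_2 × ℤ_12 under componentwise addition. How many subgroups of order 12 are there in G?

3

|G| = 24 and 12 | 24, so subgroups of order 12 are possible by Lagrange.
The subgroups of order 12 are: {(0,0), (0,1), (0,2), (0,3), (0,4), (0,5), (0,6), (0,7), (0,8), (0,9), (0,10), (0,11)}; {(0,0), (0,2), (0,4), (0,6), (0,8), (0,10), (1,0), (1,2), (1,4), (1,6), (1,8), (1,10)}; {(0,0), (0,2), (0,4), (0,6), (0,8), (0,10), (1,1), (1,3), (1,5), (1,7), (1,9), (1,11)}.
So G has 3 subgroups of order 12.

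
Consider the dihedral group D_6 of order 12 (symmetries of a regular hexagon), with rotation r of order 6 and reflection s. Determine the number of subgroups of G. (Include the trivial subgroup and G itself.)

16

|G| = 12, so by Lagrange every subgroup order divides 12. Divisors: 1, 2, 3, 4, 6, 12.
Subgroups by order — order 1: 1; order 2: 7; order 3: 1; order 4: 3; order 6: 3; order 12: 1.
Total: 1 + 7 + 1 + 3 + 3 + 1 = 16.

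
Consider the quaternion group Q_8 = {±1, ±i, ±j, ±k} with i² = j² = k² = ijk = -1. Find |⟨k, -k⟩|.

|⟨k⟩| = 4 and |⟨-k⟩| = 4, so |H| is a multiple of lcm(4, 4) = 4 and divides |G| = 8.
Closing under the operation: H = {1, -1, k, -k}, so |H| = 4.

4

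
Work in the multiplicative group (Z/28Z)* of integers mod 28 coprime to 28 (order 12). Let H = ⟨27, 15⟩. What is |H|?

4

|⟨27⟩| = 2 and |⟨15⟩| = 2, so |H| is a multiple of lcm(2, 2) = 2 and divides |G| = 12.
Closing under the operation: H = {1, 13, 15, 27}, so |H| = 4.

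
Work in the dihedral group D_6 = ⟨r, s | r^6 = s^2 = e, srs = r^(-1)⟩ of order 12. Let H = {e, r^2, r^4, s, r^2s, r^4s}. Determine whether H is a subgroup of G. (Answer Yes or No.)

|H| = 6 divides |G| = 12, consistent with Lagrange.
H contains the identity, every element's inverse is in H, and H is closed under ·: it is a subgroup.

Yes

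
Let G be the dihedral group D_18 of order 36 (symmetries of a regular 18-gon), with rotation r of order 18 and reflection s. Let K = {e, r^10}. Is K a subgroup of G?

No

r^10 ∈ K but its inverse r^8 ∉ K, so K is not a subgroup.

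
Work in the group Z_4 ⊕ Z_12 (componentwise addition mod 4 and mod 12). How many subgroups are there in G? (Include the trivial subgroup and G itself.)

30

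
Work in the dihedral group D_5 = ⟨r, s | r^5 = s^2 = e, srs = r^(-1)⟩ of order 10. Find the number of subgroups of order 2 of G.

|G| = 10 and 2 | 10, so subgroups of order 2 are possible by Lagrange.
The subgroups of order 2 are: {e, r^2s}; {e, r^3s}; {e, r^4s}; {e, rs}; … (5 in all).
So G has 5 subgroups of order 2.

5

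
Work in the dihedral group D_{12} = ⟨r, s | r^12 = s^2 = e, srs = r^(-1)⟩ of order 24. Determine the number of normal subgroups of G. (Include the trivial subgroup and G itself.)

G has 34 subgroups. Checking conjugation-invariance by order — order 1: 1/1 normal; order 2: 1/13 normal; order 3: 1/1 normal; order 4: 1/7 normal; order 6: 1/5 normal; order 8: 0/3 normal; order 12: 3/3 normal; order 24: 1/1 normal.
Total normal subgroups: 9.

9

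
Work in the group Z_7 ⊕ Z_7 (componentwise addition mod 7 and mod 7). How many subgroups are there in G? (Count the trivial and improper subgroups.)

|G| = 49, so by Lagrange every subgroup order divides 49. Divisors: 1, 7, 49.
Subgroups by order — order 1: 1; order 7: 8; order 49: 1.
Total: 1 + 8 + 1 = 10.

10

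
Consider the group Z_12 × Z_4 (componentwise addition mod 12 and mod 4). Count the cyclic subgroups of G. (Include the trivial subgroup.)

20

A cyclic subgroup of order d is generated by each of its φ(d) elements of order d, so the cyclic subgroups of order d number (#elements of order d)/φ(d).
Cyclic subgroups by order — order 1: 1; order 2: 3; order 3: 1; order 4: 6; order 6: 3; order 12: 6.
Total: 20.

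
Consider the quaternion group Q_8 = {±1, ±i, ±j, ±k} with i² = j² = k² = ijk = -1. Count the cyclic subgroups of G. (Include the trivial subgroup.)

5

Each element a generates a cyclic subgroup ⟨a⟩; distinct elements may generate the same one (a cyclic group of order d has φ(d) generators).
Cyclic subgroups by order — order 1: 1; order 2: 1; order 4: 3.
Total: 5.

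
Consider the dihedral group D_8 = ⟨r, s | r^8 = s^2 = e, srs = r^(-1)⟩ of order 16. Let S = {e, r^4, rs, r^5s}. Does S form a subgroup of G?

|S| = 4 divides |G| = 16, consistent with Lagrange.
S contains the identity, every element's inverse is in S, and S is closed under ·: it is a subgroup.

Yes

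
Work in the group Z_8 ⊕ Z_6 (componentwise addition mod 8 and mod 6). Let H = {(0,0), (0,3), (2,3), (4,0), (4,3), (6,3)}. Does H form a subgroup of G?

No

Closure fails: (4,3) + (2,3) = (6,0) ∉ H. So H is not a subgroup.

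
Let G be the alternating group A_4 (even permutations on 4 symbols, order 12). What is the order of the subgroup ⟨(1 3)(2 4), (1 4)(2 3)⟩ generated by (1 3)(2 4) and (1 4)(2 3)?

4

|⟨(1 3)(2 4)⟩| = 2 and |⟨(1 4)(2 3)⟩| = 2, so |H| is a multiple of lcm(2, 2) = 2 and divides |G| = 12.
Closing under the operation: H = {e, (1 2)(3 4), (1 3)(2 4), (1 4)(2 3)}, so |H| = 4.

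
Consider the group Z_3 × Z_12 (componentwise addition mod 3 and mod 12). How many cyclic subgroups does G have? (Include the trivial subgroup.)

15

Each element a generates a cyclic subgroup ⟨a⟩; distinct elements may generate the same one (a cyclic group of order d has φ(d) generators).
Cyclic subgroups by order — order 1: 1; order 2: 1; order 3: 4; order 4: 1; order 6: 4; order 12: 4.
Total: 15.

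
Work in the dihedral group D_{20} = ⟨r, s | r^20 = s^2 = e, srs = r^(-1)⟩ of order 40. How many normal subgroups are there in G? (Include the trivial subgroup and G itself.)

9

G has 48 subgroups. Checking conjugation-invariance by order — order 1: 1/1 normal; order 2: 1/21 normal; order 4: 1/11 normal; order 5: 1/1 normal; order 8: 0/5 normal; order 10: 1/5 normal; order 20: 3/3 normal; order 40: 1/1 normal.
Total normal subgroups: 9.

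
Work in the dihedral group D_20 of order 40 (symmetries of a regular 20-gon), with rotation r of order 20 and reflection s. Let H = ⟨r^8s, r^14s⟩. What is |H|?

20

|⟨r^8s⟩| = 2 and |⟨r^14s⟩| = 2, so |H| is a multiple of lcm(2, 2) = 2 and divides |G| = 40.
Closing under the operation: H = {e, r^2, r^4, r^6, r^8, r^10, r^12, r^14, r^16, r^18, s, r^2s, r^4s, r^6s, r^8s, r^10s, r^12s, r^14s, r^16s, r^18s}, so |H| = 20.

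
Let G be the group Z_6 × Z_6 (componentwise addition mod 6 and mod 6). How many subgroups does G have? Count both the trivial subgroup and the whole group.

|G| = 36, so by Lagrange every subgroup order divides 36. Divisors: 1, 2, 3, 4, 6, 9, 12, 18, 36.
Subgroups by order — order 1: 1; order 2: 3; order 3: 4; order 4: 1; order 6: 12; order 9: 1; order 12: 4; order 18: 3; order 36: 1.
Total: 1 + 3 + 4 + 1 + 12 + 1 + 4 + 3 + 1 = 30.

30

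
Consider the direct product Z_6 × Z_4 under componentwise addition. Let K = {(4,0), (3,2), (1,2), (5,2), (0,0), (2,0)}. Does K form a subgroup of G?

|K| = 6 divides |G| = 24, consistent with Lagrange.
K contains the identity, every element's inverse is in K, and K is closed under +: it is a subgroup.
In fact K = ⟨(1,2)⟩.

Yes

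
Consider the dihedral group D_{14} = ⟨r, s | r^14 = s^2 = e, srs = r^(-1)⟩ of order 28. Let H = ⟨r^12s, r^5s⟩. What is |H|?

4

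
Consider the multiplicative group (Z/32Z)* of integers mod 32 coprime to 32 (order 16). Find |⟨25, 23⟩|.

|⟨25⟩| = 4 and |⟨23⟩| = 4, so |H| is a multiple of lcm(4, 4) = 4 and divides |G| = 16.
Closing under the operation: H = {1, 7, 9, 15, 17, 23, 25, 31}, so |H| = 8.

8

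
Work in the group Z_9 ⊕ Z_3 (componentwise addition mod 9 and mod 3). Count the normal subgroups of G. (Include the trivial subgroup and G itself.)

G is abelian, so every subgroup is normal.
G has 10 subgroups in total, hence 10 normal subgroups.

10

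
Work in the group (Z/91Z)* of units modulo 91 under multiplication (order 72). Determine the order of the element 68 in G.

Compute successive powers of 68 mod 91: 68, 74, 27, 16, 87, 1; 68^6 ≡ 1 (mod 91).
So |⟨68⟩| = 6.

6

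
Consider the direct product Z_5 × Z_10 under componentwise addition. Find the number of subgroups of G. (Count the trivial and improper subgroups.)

16

|G| = 50, so by Lagrange every subgroup order divides 50. Divisors: 1, 2, 5, 10, 25, 50.
Subgroups by order — order 1: 1; order 2: 1; order 5: 6; order 10: 6; order 25: 1; order 50: 1.
Total: 1 + 1 + 6 + 6 + 1 + 1 = 16.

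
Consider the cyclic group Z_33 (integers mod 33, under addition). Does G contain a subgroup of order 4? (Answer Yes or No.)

4 does not divide |G| = 33, so by Lagrange no subgroup of order 4 exists.

No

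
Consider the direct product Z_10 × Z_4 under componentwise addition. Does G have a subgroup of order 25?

No

25 does not divide |G| = 40, so by Lagrange no subgroup of order 25 exists.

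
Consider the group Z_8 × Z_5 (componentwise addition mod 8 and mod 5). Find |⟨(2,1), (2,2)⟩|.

|⟨(2,1)⟩| = 20 and |⟨(2,2)⟩| = 20, so |H| is a multiple of lcm(20, 20) = 20 and divides |G| = 40.
Closing under the operation: H = {(0,0), (0,1), (0,2), (0,3), (0,4), (2,0), (2,1), (2,2), (2,3), (2,4), (4,0), (4,1), (4,2), (4,3), (4,4), (6,0), (6,1), (6,2), (6,3), (6,4)}, so |H| = 20.

20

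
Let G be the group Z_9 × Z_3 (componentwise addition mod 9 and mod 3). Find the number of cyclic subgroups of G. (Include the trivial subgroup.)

8

Each element a generates a cyclic subgroup ⟨a⟩; distinct elements may generate the same one (a cyclic group of order d has φ(d) generators).
Cyclic subgroups by order — order 1: 1; order 3: 4; order 9: 3.
Total: 8.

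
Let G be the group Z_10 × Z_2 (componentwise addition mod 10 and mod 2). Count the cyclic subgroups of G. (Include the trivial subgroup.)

Group the elements of G by the cyclic subgroup they generate; each cyclic subgroup of order d accounts for φ(d) elements.
Cyclic subgroups by order — order 1: 1; order 2: 3; order 5: 1; order 10: 3.
Total: 8.

8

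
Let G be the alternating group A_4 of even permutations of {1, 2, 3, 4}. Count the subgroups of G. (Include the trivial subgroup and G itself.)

10

|G| = 12, so by Lagrange every subgroup order divides 12. Divisors: 1, 2, 3, 4, 6, 12.
Subgroups by order — order 1: 1; order 2: 3; order 3: 4; order 4: 1; order 6: 0; order 12: 1.
Total: 1 + 3 + 4 + 1 + 0 + 1 = 10.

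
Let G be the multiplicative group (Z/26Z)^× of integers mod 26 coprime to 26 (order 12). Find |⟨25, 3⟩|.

6

|⟨25⟩| = 2 and |⟨3⟩| = 3, so |H| is a multiple of lcm(2, 3) = 6 and divides |G| = 12.
Closing under the operation: H = {1, 3, 9, 17, 23, 25}, so |H| = 6.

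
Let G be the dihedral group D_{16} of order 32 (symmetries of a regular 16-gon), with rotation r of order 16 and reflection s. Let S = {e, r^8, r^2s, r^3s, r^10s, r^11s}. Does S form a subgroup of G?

|S| = 6 does not divide |G| = 32, so by Lagrange S is not a subgroup.

No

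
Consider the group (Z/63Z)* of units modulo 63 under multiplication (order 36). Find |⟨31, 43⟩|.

18

|⟨31⟩| = 6 and |⟨43⟩| = 3, so |H| is a multiple of lcm(6, 3) = 6 and divides |G| = 36.
Closing under the operation: H = {1, 4, 10, 13, 16, 19, 22, 25, 31, 34, 37, 40, 43, 46, 52, 55, 58, 61}, so |H| = 18.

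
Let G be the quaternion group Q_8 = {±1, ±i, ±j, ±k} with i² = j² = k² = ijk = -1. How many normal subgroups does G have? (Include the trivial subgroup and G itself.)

G has 6 subgroups. Checking conjugation-invariance by order — order 1: 1/1 normal; order 2: 1/1 normal; order 4: 3/3 normal; order 8: 1/1 normal.
Total normal subgroups: 6.

6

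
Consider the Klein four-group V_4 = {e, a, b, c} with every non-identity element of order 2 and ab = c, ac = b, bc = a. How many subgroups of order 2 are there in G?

3

|G| = 4 and 2 | 4, so subgroups of order 2 are possible by Lagrange.
The subgroups of order 2 are: {e, a}; {e, b}; {e, c}.
So G has 3 subgroups of order 2.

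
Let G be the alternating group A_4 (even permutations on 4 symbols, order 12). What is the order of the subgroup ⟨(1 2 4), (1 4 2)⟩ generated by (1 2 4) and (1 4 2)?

3

|⟨(1 2 4)⟩| = 3 and |⟨(1 4 2)⟩| = 3, so |H| is a multiple of lcm(3, 3) = 3 and divides |G| = 12.
Closing under the operation: H = {e, (1 2 4), (1 4 2)}, so |H| = 3.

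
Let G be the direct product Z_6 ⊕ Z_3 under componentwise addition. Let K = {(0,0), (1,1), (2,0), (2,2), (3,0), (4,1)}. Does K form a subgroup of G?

(2,0) ∈ K but its inverse (4,0) ∉ K, so K is not a subgroup.

No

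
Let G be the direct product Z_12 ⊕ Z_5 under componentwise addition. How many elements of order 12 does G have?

4

An element (a,b) has order lcm(ord(a), ord(b)); count pairs with lcm equal to 12.
Enumerating gives 4 such elements.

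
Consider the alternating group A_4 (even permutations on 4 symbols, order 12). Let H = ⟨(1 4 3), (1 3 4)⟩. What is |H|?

|⟨(1 4 3)⟩| = 3 and |⟨(1 3 4)⟩| = 3, so |H| is a multiple of lcm(3, 3) = 3 and divides |G| = 12.
Closing under the operation: H = {e, (1 3 4), (1 4 3)}, so |H| = 3.

3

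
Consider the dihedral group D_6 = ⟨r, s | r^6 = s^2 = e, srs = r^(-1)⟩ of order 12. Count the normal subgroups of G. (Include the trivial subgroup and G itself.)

7

G has 16 subgroups. Checking conjugation-invariance by order — order 1: 1/1 normal; order 2: 1/7 normal; order 3: 1/1 normal; order 4: 0/3 normal; order 6: 3/3 normal; order 12: 1/1 normal.
Total normal subgroups: 7.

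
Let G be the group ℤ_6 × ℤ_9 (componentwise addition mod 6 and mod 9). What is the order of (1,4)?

18

The order of (1,4) in Z_6 × Z_9 is lcm(ord(1) in Z_6, ord(4) in Z_9).
ord(1) = 6 and ord(4) = 9, so |⟨(1,4)⟩| = lcm(6, 9) = 18.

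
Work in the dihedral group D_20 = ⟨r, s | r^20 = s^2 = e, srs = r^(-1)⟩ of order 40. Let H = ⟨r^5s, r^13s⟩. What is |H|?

|⟨r^5s⟩| = 2 and |⟨r^13s⟩| = 2, so |H| is a multiple of lcm(2, 2) = 2 and divides |G| = 40.
Closing under the operation: H = {e, r^4, r^8, r^12, r^16, rs, r^5s, r^9s, r^13s, r^17s}, so |H| = 10.

10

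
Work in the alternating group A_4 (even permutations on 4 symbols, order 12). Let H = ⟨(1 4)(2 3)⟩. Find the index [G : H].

6

|⟨(1 4)(2 3)⟩| = 2 and |G| = 12.
By Lagrange, [G : H] = |G|/|H| = 12/2 = 6.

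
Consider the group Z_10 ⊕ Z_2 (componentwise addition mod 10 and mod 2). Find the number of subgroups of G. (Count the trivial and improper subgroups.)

10

|G| = 20, so by Lagrange every subgroup order divides 20. Divisors: 1, 2, 4, 5, 10, 20.
Subgroups by order — order 1: 1; order 2: 3; order 4: 1; order 5: 1; order 10: 3; order 20: 1.
Total: 1 + 3 + 1 + 1 + 3 + 1 = 10.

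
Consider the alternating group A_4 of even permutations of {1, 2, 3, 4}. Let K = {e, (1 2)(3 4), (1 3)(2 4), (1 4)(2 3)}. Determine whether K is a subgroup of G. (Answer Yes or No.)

|K| = 4 divides |G| = 12, consistent with Lagrange.
K contains the identity, every element's inverse is in K, and K is closed under ∘: it is a subgroup.

Yes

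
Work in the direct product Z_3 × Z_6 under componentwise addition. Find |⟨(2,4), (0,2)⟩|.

9

|⟨(2,4)⟩| = 3 and |⟨(0,2)⟩| = 3, so |H| is a multiple of lcm(3, 3) = 3 and divides |G| = 18.
Closing under the operation: H = {(0,0), (0,2), (0,4), (1,0), (1,2), (1,4), (2,0), (2,2), (2,4)}, so |H| = 9.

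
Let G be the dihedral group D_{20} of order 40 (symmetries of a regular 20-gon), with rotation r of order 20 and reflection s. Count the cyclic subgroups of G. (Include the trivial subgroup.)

Group the elements of G by the cyclic subgroup they generate; each cyclic subgroup of order d accounts for φ(d) elements.
Cyclic subgroups by order — order 1: 1; order 2: 21; order 4: 1; order 5: 1; order 10: 1; order 20: 1.
Total: 26.

26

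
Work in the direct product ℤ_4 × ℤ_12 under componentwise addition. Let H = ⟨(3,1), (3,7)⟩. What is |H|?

24

|⟨(3,1)⟩| = 12 and |⟨(3,7)⟩| = 12, so |H| is a multiple of lcm(12, 12) = 12 and divides |G| = 48.
Closing under the operation: H = {(0,0), (0,2), (0,4), (0,6), (0,8), (0,10), (1,1), (1,3), (1,5), (1,7), (1,9), (1,11), (2,0), (2,2), (2,4), (2,6), (2,8), (2,10), (3,1), (3,3), (3,5), (3,7), (3,9), (3,11)}, so |H| = 24.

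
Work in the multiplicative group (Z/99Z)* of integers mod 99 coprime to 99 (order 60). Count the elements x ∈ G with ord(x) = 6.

6

The elements of order 6 are: 23, 32, 43, 56, 65, 76.
That's 6.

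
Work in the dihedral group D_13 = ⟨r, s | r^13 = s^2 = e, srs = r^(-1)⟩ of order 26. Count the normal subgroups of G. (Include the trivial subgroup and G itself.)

3

G has 16 subgroups. Checking conjugation-invariance by order — order 1: 1/1 normal; order 2: 0/13 normal; order 13: 1/1 normal; order 26: 1/1 normal.
Total normal subgroups: 3.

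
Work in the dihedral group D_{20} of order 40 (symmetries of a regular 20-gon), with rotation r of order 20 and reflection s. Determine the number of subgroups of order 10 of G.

|G| = 40 and 10 | 40, so subgroups of order 10 are possible by Lagrange.
The subgroups of order 10 are: {e, r^2, r^4, r^6, r^8, r^10, r^12, r^14, r^16, r^18}; {e, r^4, r^8, r^12, r^16, r^2s, r^6s, r^10s, r^14s, r^18s}; {e, r^4, r^8, r^12, r^16, r^3s, r^7s, r^11s, r^15s, r^19s}; {e, r^4, r^8, r^12, r^16, s, r^4s, r^8s, r^12s, r^16s}; … (5 in all).
So G has 5 subgroups of order 10.

5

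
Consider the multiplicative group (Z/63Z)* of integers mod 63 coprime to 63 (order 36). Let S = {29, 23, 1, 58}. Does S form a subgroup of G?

58 ∈ S but its inverse 25 ∉ S, so S is not a subgroup.

No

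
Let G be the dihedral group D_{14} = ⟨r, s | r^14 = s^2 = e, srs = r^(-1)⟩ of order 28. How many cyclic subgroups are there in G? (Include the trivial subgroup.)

18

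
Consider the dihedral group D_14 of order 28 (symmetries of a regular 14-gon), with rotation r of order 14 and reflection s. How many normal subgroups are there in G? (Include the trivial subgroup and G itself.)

7

G has 28 subgroups. Checking conjugation-invariance by order — order 1: 1/1 normal; order 2: 1/15 normal; order 4: 0/7 normal; order 7: 1/1 normal; order 14: 3/3 normal; order 28: 1/1 normal.
Total normal subgroups: 7.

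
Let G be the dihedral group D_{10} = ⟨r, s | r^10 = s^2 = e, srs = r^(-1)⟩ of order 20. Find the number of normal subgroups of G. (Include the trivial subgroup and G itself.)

7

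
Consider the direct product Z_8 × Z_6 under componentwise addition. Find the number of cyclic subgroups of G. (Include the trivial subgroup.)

16

A cyclic subgroup of order d is generated by each of its φ(d) elements of order d, so the cyclic subgroups of order d number (#elements of order d)/φ(d).
Cyclic subgroups by order — order 1: 1; order 2: 3; order 3: 1; order 4: 2; order 6: 3; order 8: 2; order 12: 2; order 24: 2.
Total: 16.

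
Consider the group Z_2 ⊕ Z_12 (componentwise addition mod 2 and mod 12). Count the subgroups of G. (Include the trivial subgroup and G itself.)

16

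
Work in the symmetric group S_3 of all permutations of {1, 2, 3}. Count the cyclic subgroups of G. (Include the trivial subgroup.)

5

A cyclic subgroup of order d is generated by each of its φ(d) elements of order d, so the cyclic subgroups of order d number (#elements of order d)/φ(d).
Cyclic subgroups by order — order 1: 1; order 2: 3; order 3: 1.
Total: 5.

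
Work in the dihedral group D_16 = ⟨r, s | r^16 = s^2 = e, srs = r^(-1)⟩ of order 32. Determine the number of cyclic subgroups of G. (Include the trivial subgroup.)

21

Group the elements of G by the cyclic subgroup they generate; each cyclic subgroup of order d accounts for φ(d) elements.
Cyclic subgroups by order — order 1: 1; order 2: 17; order 4: 1; order 8: 1; order 16: 1.
Total: 21.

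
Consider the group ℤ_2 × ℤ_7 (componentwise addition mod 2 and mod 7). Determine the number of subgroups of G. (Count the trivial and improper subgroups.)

|G| = 14, so by Lagrange every subgroup order divides 14. Divisors: 1, 2, 7, 14.
Subgroups by order — order 1: 1; order 2: 1; order 7: 1; order 14: 1.
Total: 1 + 1 + 1 + 1 = 4.

4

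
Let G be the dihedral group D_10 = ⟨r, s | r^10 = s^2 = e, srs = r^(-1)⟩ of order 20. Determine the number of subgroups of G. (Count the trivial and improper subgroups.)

|G| = 20, so by Lagrange every subgroup order divides 20. Divisors: 1, 2, 4, 5, 10, 20.
Subgroups by order — order 1: 1; order 2: 11; order 4: 5; order 5: 1; order 10: 3; order 20: 1.
Total: 1 + 11 + 5 + 1 + 3 + 1 = 22.

22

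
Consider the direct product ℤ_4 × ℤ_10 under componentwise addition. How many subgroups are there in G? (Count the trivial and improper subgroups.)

16

|G| = 40, so by Lagrange every subgroup order divides 40. Divisors: 1, 2, 4, 5, 8, 10, 20, 40.
Subgroups by order — order 1: 1; order 2: 3; order 4: 3; order 5: 1; order 8: 1; order 10: 3; order 20: 3; order 40: 1.
Total: 1 + 3 + 3 + 1 + 1 + 3 + 3 + 1 = 16.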